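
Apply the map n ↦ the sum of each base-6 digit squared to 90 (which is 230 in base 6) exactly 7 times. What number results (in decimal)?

90 = (2,3,0)_6 → 2² + 3² + 0² = 4 + 9 + 0 = 13
13 = (2,1)_6 → 2² + 1² = 4 + 1 = 5
5 = (5)_6 → 5² = 25
25 = (4,1)_6 → 4² + 1² = 16 + 1 = 17
17 = (2,5)_6 → 2² + 5² = 4 + 25 = 29
29 = (4,5)_6 → 4² + 5² = 16 + 25 = 41
41 = (1,0,5)_6 → 1² + 0² + 5² = 1 + 0 + 25 = 26

26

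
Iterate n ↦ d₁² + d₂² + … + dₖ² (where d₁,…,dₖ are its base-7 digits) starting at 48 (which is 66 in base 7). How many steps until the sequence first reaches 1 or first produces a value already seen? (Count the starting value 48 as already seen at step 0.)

7

48 = (6,6)_7 → 72
72 = (1,3,2)_7 → 14
14 = (2,0)_7 → 4
4 = (4)_7 → 16
16 = (2,2)_7 → 8
8 = (1,1)_7 → 2
2 = (2)_7 → 4  — 4 repeats.
That took 7 steps.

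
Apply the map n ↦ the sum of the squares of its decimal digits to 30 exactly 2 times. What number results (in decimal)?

81

30 → 9
9 → 81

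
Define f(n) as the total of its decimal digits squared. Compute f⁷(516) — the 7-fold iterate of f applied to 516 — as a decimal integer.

516 → 62
62 → 40
40 → 16
16 → 37
37 → 58
58 → 89
89 → 145

145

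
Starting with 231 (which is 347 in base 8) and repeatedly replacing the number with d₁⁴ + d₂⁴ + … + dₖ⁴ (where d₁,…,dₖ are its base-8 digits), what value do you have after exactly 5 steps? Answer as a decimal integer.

897

231 = (3,4,7)_8 → 3⁴ + 4⁴ + 7⁴ = 81 + 256 + 2401 = 2738
2738 = (5,2,6,2)_8 → 5⁴ + 2⁴ + 6⁴ + 2⁴ = 625 + 16 + 1296 + 16 = 1953
1953 = (3,6,4,1)_8 → 3⁴ + 6⁴ + 4⁴ + 1⁴ = 81 + 1296 + 256 + 1 = 1634
1634 = (3,1,4,2)_8 → 3⁴ + 1⁴ + 4⁴ + 2⁴ = 81 + 1 + 256 + 16 = 354
354 = (5,4,2)_8 → 5⁴ + 4⁴ + 2⁴ = 625 + 256 + 16 = 897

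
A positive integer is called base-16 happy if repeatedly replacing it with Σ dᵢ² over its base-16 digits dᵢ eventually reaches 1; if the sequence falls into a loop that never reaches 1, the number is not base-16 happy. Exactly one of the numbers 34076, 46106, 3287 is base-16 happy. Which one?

34076: 34076 → 234 → 296 → 69 → 41 → 85 → 50 → 13 → 169 → 181 → 146 → 85  — repeats 85 (not base-16 happy)
46106: 46106 → 238 → 392 → 129 → 65 → 17 → 2 → 4 → 16 → 1  — reaches 1 (base-16 happy)
3287: 3287 → 362 → 137 → 145 → 82 → 29 → 170 → 200 → 208 → 169 → 181 → 146 → 85 → 50 → 13 → 169  — repeats 169 (not base-16 happy)

46106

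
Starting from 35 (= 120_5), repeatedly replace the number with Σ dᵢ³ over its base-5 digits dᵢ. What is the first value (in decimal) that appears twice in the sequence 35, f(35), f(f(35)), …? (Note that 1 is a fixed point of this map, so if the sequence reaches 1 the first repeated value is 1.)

35

35 = (1,2,0)_5 → 9
9 = (1,4)_5 → 65
65 = (2,3,0)_5 → 35  — 35 already appeared earlier.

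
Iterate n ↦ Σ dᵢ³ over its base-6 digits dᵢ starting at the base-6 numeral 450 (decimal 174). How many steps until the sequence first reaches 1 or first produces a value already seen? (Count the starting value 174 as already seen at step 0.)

9

174 = (4,5,0)_6 → 4³ + 5³ + 0³ = 189
189 = (5,1,3)_6 → 5³ + 1³ + 3³ = 153
153 = (4,1,3)_6 → 4³ + 1³ + 3³ = 92
92 = (2,3,2)_6 → 2³ + 3³ + 2³ = 43
43 = (1,1,1)_6 → 1³ + 1³ + 1³ = 3
3 = (3)_6 → 3³ = 27
27 = (4,3)_6 → 4³ + 3³ = 91
91 = (2,3,1)_6 → 2³ + 3³ + 1³ = 36
36 = (1,0,0)_6 → 1³ + 0³ + 0³ = 1  — reached 1.
That took 9 steps.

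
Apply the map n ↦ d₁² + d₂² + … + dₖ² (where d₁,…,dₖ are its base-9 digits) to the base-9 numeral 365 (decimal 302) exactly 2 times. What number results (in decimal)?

302 = (3,6,5)_9 → 70
70 = (7,7)_9 → 98

98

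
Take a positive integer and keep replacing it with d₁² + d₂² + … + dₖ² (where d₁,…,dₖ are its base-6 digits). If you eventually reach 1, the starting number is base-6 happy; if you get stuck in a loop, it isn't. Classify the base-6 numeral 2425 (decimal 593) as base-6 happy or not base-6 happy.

593 = (2,4,2,5)_6 → 2² + 4² + 2² + 5² = 49
49 = (1,2,1)_6 → 1² + 2² + 1² = 6
6 = (1,0)_6 → 1² + 0² = 1  — reached 1.

base-6 happy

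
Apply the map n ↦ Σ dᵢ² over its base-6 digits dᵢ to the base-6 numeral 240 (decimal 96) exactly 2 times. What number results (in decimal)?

13

96 = (2,4,0)_6 → 2² + 4² + 0² = 20
20 = (3,2)_6 → 3² + 2² = 13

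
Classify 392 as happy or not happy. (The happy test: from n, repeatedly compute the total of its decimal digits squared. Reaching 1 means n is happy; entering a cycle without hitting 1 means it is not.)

392 → 94
94 → 97
97 → 130
130 → 10
10 → 1  — reached 1.

happy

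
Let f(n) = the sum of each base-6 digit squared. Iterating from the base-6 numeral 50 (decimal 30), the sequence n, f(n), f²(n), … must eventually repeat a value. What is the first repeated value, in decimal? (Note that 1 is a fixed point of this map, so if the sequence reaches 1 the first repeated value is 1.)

30 = (5,0)_6 → 5² + 0² = 25 + 0 = 25
25 = (4,1)_6 → 4² + 1² = 16 + 1 = 17
17 = (2,5)_6 → 2² + 5² = 4 + 25 = 29
29 = (4,5)_6 → 4² + 5² = 16 + 25 = 41
41 = (1,0,5)_6 → 1² + 0² + 5² = 1 + 0 + 25 = 26
26 = (4,2)_6 → 4² + 2² = 16 + 4 = 20
20 = (3,2)_6 → 3² + 2² = 9 + 4 = 13
13 = (2,1)_6 → 2² + 1² = 4 + 1 = 5
5 = (5)_6 → 5² = 25  — 25 already appeared earlier.

25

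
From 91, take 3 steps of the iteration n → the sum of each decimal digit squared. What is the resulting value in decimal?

100

91 → 9² + 1² = 81 + 1 = 82
82 → 8² + 2² = 64 + 4 = 68
68 → 6² + 8² = 36 + 64 = 100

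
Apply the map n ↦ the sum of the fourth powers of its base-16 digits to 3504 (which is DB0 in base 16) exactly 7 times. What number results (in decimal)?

1

3504 = (13,11,0)_16 → 13⁴ + 11⁴ + 0⁴ = 28561 + 14641 + 0 = 43202
43202 = (10,8,12,2)_16 → 10⁴ + 8⁴ + 12⁴ + 2⁴ = 10000 + 4096 + 20736 + 16 = 34848
34848 = (8,8,2,0)_16 → 8⁴ + 8⁴ + 2⁴ + 0⁴ = 4096 + 4096 + 16 + 0 = 8208
8208 = (2,0,1,0)_16 → 2⁴ + 0⁴ + 1⁴ + 0⁴ = 16 + 0 + 1 + 0 = 17
17 = (1,1)_16 → 1⁴ + 1⁴ = 1 + 1 = 2
2 = (2)_16 → 2⁴ = 16
16 = (1,0)_16 → 1⁴ + 0⁴ = 1 + 0 = 1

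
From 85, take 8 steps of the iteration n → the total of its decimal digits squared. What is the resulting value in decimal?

58

85 → 8² + 5² = 89
89 → 8² + 9² = 145
145 → 1² + 4² + 5² = 42
42 → 4² + 2² = 20
20 → 2² + 0² = 4
4 → 4² = 16
16 → 1² + 6² = 37
37 → 3² + 7² = 58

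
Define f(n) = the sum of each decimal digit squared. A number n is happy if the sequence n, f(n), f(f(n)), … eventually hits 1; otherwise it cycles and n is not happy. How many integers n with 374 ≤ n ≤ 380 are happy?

374: 374 → 74 → 65 → 61 → 37 → 58 → 89 → 145 → 42 → 20 → 4 → 16 → 37  — not happy
375: 375 → 83 → 73 → 58 → 89 → 145 → 42 → 20 → 4 → 16 → 37 → 58  — not happy
376: 376 → 94 → 97 → 130 → 10 → 1  — happy
377: 377 → 107 → 50 → 25 → 29 → 85 → 89 → 145 → 42 → 20 → 4 → 16 → 37 → 58 → 89  — not happy
378: 378 → 122 → 9 → 81 → 65 → 61 → 37 → 58 → 89 → 145 → 42 → 20 → 4 → 16 → 37  — not happy
379: 379 → 139 → 91 → 82 → 68 → 100 → 1  — happy
380: 380 → 73 → 58 → 89 → 145 → 42 → 20 → 4 → 16 → 37 → 58  — not happy
happy: 376, 379

2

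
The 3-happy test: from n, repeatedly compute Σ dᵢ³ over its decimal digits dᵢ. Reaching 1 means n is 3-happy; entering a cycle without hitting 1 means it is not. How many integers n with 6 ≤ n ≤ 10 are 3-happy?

1

6: 6 → 216 → 225 → 141 → 66 → 432 → 99 → 1458 → 702 → 351 → 153 → 153  — not 3-happy
7: 7 → 343 → 118 → 514 → 190 → 730 → 370 → 370  — not 3-happy
8: 8 → 512 → 134 → 92 → 737 → 713 → 371 → 371  — not 3-happy
9: 9 → 729 → 1080 → 513 → 153 → 153  — not 3-happy
10: 10 → 1  — 3-happy
3-happy: 10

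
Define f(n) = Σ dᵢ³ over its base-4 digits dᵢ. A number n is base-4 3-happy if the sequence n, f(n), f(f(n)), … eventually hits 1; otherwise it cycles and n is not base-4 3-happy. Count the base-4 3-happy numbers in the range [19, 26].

2

19: 19 → 28 → 28  — not base-4 3-happy
20: 20 → 2 → 8 → 8  — not base-4 3-happy
21: 21 → 3 → 27 → 36 → 9 → 9  — not base-4 3-happy
22: 22 → 10 → 16 → 1  — base-4 3-happy
23: 23 → 29 → 29  — not base-4 3-happy
24: 24 → 9 → 9  — not base-4 3-happy
25: 25 → 10 → 16 → 1  — base-4 3-happy
26: 26 → 17 → 2 → 8 → 8  — not base-4 3-happy
base-4 3-happy: 22, 25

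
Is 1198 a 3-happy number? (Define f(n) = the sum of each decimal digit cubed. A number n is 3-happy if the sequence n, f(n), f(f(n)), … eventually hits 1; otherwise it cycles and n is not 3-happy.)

1198 → 1³ + 1³ + 9³ + 8³ = 1243
1243 → 1³ + 2³ + 4³ + 3³ = 100
100 → 1³ + 0³ + 0³ = 1  — reached 1.

3-happy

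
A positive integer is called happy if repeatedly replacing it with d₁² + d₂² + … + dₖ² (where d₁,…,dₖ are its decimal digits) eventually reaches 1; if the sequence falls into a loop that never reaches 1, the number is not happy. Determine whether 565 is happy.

565 → 86
86 → 100
100 → 1  — reached 1.

happy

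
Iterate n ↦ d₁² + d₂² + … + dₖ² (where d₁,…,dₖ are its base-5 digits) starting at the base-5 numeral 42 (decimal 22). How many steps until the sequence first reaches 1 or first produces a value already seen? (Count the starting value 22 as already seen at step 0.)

5

22 = (4,2)_5 → 4² + 2² = 16 + 4 = 20
20 = (4,0)_5 → 4² + 0² = 16 + 0 = 16
16 = (3,1)_5 → 3² + 1² = 9 + 1 = 10
10 = (2,0)_5 → 2² + 0² = 4 + 0 = 4
4 = (4)_5 → 4² = 16  — 16 repeats.
That took 5 steps.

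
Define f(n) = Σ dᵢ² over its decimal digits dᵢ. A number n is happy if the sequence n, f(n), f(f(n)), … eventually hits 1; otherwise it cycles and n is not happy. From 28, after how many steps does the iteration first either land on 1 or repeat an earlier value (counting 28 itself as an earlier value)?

28 → 2² + 8² = 68
68 → 6² + 8² = 100
100 → 1² + 0² + 0² = 1  — reached 1.
That took 3 steps.

3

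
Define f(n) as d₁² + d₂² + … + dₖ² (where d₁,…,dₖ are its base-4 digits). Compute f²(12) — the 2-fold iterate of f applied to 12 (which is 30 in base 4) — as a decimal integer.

5

12 = (3,0)_4 → 3² + 0² = 9
9 = (2,1)_4 → 2² + 1² = 5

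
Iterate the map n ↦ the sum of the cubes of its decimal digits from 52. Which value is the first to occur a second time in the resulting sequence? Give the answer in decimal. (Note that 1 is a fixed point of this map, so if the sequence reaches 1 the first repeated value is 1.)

133

52 → 133
133 → 55
55 → 250
250 → 133  — 133 already appeared earlier.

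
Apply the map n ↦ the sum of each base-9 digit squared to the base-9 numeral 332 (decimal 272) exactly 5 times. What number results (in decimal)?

272 = (3,3,2)_9 → 3² + 3² + 2² = 9 + 9 + 4 = 22
22 = (2,4)_9 → 2² + 4² = 4 + 16 = 20
20 = (2,2)_9 → 2² + 2² = 4 + 4 = 8
8 = (8)_9 → 8² = 64
64 = (7,1)_9 → 7² + 1² = 49 + 1 = 50

50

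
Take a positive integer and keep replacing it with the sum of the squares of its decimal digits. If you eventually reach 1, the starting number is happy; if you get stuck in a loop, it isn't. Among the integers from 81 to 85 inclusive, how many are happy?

81: 81 → 65 → 61 → 37 → 58 → 89 → 145 → 42 → 20 → 4 → 16 → 37  (repeats 37)
82: 82 → 68 → 100 → 1  (reaches 1)
83: 83 → 73 → 58 → 89 → 145 → 42 → 20 → 4 → 16 → 37 → 58  (repeats 58)
84: 84 → 80 → 64 → 52 → 29 → 85 → 89 → 145 → 42 → 20 → 4 → 16 → 37 → 58 → 89  (repeats 89)
85: 85 → 89 → 145 → 42 → 20 → 4 → 16 → 37 → 58 → 89  (repeats 89)
happy: 82

1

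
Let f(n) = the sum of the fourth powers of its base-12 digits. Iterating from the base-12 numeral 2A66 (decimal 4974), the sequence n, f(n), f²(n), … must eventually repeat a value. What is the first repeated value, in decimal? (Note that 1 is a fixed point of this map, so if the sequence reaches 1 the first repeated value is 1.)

20016

4974 = (2,10,6,6)_12 → 12608
12608 = (7,3,6,8)_12 → 7874
7874 = (4,6,8,2)_12 → 5664
5664 = (3,3,4,0)_12 → 418
418 = (2,10,10)_12 → 20016
20016 = (11,7,0,0)_12 → 17042
17042 = (9,10,4,2)_12 → 16833
16833 = (9,8,10,9)_12 → 27218
27218 = (1,3,9,0,2)_12 → 6659
6659 = (3,10,2,11)_12 → 24738
24738 = (1,2,3,9,6)_12 → 7955
7955 = (4,7,2,11)_12 → 17314
17314 = (10,0,2,10)_12 → 20016  — 20016 already appeared earlier.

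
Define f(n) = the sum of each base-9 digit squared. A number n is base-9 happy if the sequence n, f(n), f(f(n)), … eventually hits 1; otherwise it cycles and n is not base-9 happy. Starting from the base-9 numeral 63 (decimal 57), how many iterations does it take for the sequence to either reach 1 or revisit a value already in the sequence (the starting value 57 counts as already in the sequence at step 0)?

6

57 = (6,3)_9 → 45
45 = (5,0)_9 → 25
25 = (2,7)_9 → 53
53 = (5,8)_9 → 89
89 = (1,0,8)_9 → 65
65 = (7,2)_9 → 53  — 53 repeats.
That took 6 steps.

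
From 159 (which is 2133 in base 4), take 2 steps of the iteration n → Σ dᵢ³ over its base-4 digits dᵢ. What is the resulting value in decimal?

81

159 = (2,1,3,3)_4 → 63
63 = (3,3,3)_4 → 81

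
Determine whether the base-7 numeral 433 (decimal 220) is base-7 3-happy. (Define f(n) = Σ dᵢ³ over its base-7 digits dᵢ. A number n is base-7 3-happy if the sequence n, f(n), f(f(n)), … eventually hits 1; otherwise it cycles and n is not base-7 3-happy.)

not base-7 3-happy

220 = (4,3,3)_7 → 4³ + 3³ + 3³ = 118
118 = (2,2,6)_7 → 2³ + 2³ + 6³ = 232
232 = (4,5,1)_7 → 4³ + 5³ + 1³ = 190
190 = (3,6,1)_7 → 3³ + 6³ + 1³ = 244
244 = (4,6,6)_7 → 4³ + 6³ + 6³ = 496
496 = (1,3,0,6)_7 → 1³ + 3³ + 0³ + 6³ = 244  — 244 already seen; the sequence cycles without reaching 1.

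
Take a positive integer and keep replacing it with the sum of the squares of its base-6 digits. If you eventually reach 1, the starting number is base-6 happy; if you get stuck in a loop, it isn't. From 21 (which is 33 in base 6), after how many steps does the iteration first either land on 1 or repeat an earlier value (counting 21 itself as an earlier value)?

12

21 = (3,3)_6 → 3² + 3² = 18
18 = (3,0)_6 → 3² + 0² = 9
9 = (1,3)_6 → 1² + 3² = 10
10 = (1,4)_6 → 1² + 4² = 17
17 = (2,5)_6 → 2² + 5² = 29
29 = (4,5)_6 → 4² + 5² = 41
41 = (1,0,5)_6 → 1² + 0² + 5² = 26
26 = (4,2)_6 → 4² + 2² = 20
20 = (3,2)_6 → 3² + 2² = 13
13 = (2,1)_6 → 2² + 1² = 5
5 = (5)_6 → 5² = 25
25 = (4,1)_6 → 4² + 1² = 17  — 17 repeats.
That took 12 steps.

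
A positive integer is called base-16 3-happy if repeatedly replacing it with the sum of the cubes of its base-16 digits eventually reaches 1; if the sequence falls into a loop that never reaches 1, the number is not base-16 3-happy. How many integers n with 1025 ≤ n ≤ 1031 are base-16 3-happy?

1

1025: 1025 → 65 → 65  — not base-16 3-happy
1026: 1026 → 72 → 576 → 72  — not base-16 3-happy
1027: 1027 → 91 → 1456 → 1456  — not base-16 3-happy
1028: 1028 → 128 → 512 → 8 → 512  — not base-16 3-happy
1029: 1029 → 189 → 3528 → 4437 → 252 → 5103 → 6147 → 540 → 1737 → 2673 → 1344 → 189  — not base-16 3-happy
1030: 1030 → 280 → 514 → 16 → 1  — base-16 3-happy
1031: 1031 → 407 → 1073 → 92 → 1853 → 2567 → 1343 → 3527 → 4268 → 2729 → 2729  — not base-16 3-happy
base-16 3-happy: 1030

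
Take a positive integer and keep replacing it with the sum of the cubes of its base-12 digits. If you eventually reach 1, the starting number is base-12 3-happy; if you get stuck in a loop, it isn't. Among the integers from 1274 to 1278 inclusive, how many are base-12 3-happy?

4

1274: 1274 → 1520 → 1728 → 1  (reaches 1)
1275: 1275 → 1539 → 1539  (repeats 1539)
1276: 1276 → 1576 → 2395 → 751 → 476 → 566 → 1366 → 1854 → 1217 → 762 → 368 → 736 → 190 → 1028 → 856 → 1520 → 1728 → 1  (reaches 1)
1277: 1277 → 1637 → 1520 → 1728 → 1  (reaches 1)
1278: 1278 → 1728 → 1  (reaches 1)
base-12 3-happy: 1274, 1276, 1277, 1278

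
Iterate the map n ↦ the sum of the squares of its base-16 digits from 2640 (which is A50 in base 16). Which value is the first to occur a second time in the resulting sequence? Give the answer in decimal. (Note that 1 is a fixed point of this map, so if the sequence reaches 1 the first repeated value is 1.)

169

2640 = (10,5,0)_16 → 10² + 5² + 0² = 100 + 25 + 0 = 125
125 = (7,13)_16 → 7² + 13² = 49 + 169 = 218
218 = (13,10)_16 → 13² + 10² = 169 + 100 = 269
269 = (1,0,13)_16 → 1² + 0² + 13² = 1 + 0 + 169 = 170
170 = (10,10)_16 → 10² + 10² = 100 + 100 = 200
200 = (12,8)_16 → 12² + 8² = 144 + 64 = 208
208 = (13,0)_16 → 13² + 0² = 169 + 0 = 169
169 = (10,9)_16 → 10² + 9² = 100 + 81 = 181
181 = (11,5)_16 → 11² + 5² = 121 + 25 = 146
146 = (9,2)_16 → 9² + 2² = 81 + 4 = 85
85 = (5,5)_16 → 5² + 5² = 25 + 25 = 50
50 = (3,2)_16 → 3² + 2² = 9 + 4 = 13
13 = (13)_16 → 13² = 169  — 169 already appeared earlier.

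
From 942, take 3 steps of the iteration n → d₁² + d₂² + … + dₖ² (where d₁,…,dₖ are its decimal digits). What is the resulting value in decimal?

942 → 9² + 4² + 2² = 81 + 16 + 4 = 101
101 → 1² + 0² + 1² = 1 + 0 + 1 = 2
2 → 2² = 4

4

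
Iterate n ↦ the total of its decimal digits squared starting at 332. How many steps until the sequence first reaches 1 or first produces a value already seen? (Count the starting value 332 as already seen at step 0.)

15

332 → 3² + 3² + 2² = 22
22 → 2² + 2² = 8
8 → 8² = 64
64 → 6² + 4² = 52
52 → 5² + 2² = 29
29 → 2² + 9² = 85
85 → 8² + 5² = 89
89 → 8² + 9² = 145
145 → 1² + 4² + 5² = 42
42 → 4² + 2² = 20
20 → 2² + 0² = 4
4 → 4² = 16
16 → 1² + 6² = 37
37 → 3² + 7² = 58
58 → 5² + 8² = 89  — 89 repeats.
That took 15 steps.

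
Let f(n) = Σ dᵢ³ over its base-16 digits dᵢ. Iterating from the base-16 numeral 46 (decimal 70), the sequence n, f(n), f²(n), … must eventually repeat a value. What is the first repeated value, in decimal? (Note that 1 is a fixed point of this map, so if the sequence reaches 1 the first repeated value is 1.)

70 = (4,6)_16 → 4³ + 6³ = 280
280 = (1,1,8)_16 → 1³ + 1³ + 8³ = 514
514 = (2,0,2)_16 → 2³ + 0³ + 2³ = 16
16 = (1,0)_16 → 1³ + 0³ = 1  — reached the fixed point 1.
1 → 1, so 1 is the first repeated value.

1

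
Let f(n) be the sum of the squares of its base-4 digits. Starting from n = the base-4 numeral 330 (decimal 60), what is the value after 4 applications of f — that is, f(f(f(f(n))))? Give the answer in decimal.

60 = (3,3,0)_4 → 18
18 = (1,0,2)_4 → 5
5 = (1,1)_4 → 2
2 = (2)_4 → 4

4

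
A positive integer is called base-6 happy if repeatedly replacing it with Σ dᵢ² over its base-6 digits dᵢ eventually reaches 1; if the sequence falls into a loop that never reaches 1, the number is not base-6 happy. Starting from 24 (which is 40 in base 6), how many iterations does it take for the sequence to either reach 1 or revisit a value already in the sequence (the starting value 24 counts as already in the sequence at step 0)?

24 = (4,0)_6 → 4² + 0² = 16
16 = (2,4)_6 → 2² + 4² = 20
20 = (3,2)_6 → 3² + 2² = 13
13 = (2,1)_6 → 2² + 1² = 5
5 = (5)_6 → 5² = 25
25 = (4,1)_6 → 4² + 1² = 17
17 = (2,5)_6 → 2² + 5² = 29
29 = (4,5)_6 → 4² + 5² = 41
41 = (1,0,5)_6 → 1² + 0² + 5² = 26
26 = (4,2)_6 → 4² + 2² = 20  — 20 repeats.
That took 10 steps.

10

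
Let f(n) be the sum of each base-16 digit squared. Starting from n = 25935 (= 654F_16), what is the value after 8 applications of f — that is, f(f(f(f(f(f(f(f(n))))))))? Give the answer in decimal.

85

25935 = (6,5,4,15)_16 → 6² + 5² + 4² + 15² = 36 + 25 + 16 + 225 = 302
302 = (1,2,14)_16 → 1² + 2² + 14² = 1 + 4 + 196 = 201
201 = (12,9)_16 → 12² + 9² = 144 + 81 = 225
225 = (14,1)_16 → 14² + 1² = 196 + 1 = 197
197 = (12,5)_16 → 12² + 5² = 144 + 25 = 169
169 = (10,9)_16 → 10² + 9² = 100 + 81 = 181
181 = (11,5)_16 → 11² + 5² = 121 + 25 = 146
146 = (9,2)_16 → 9² + 2² = 81 + 4 = 85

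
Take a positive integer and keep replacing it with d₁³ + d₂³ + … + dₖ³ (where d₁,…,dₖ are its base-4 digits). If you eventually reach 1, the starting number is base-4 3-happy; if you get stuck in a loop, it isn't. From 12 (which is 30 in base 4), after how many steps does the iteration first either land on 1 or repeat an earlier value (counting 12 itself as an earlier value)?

4

12 = (3,0)_4 → 27
27 = (1,2,3)_4 → 36
36 = (2,1,0)_4 → 9
9 = (2,1)_4 → 9  — 9 repeats.
That took 4 steps.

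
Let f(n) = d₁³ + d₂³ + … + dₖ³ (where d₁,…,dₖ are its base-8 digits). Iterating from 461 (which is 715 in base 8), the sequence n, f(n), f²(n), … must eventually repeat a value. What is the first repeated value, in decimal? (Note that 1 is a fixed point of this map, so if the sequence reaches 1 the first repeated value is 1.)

461 = (7,1,5)_8 → 7³ + 1³ + 5³ = 343 + 1 + 125 = 469
469 = (7,2,5)_8 → 7³ + 2³ + 5³ = 343 + 8 + 125 = 476
476 = (7,3,4)_8 → 7³ + 3³ + 4³ = 343 + 27 + 64 = 434
434 = (6,6,2)_8 → 6³ + 6³ + 2³ = 216 + 216 + 8 = 440
440 = (6,7,0)_8 → 6³ + 7³ + 0³ = 216 + 343 + 0 = 559
559 = (1,0,5,7)_8 → 1³ + 0³ + 5³ + 7³ = 1 + 0 + 125 + 343 = 469  — 469 already appeared earlier.

469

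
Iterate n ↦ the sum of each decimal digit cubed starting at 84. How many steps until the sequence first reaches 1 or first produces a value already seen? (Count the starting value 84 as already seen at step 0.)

84 → 8³ + 4³ = 512 + 64 = 576
576 → 5³ + 7³ + 6³ = 125 + 343 + 216 = 684
684 → 6³ + 8³ + 4³ = 216 + 512 + 64 = 792
792 → 7³ + 9³ + 2³ = 343 + 729 + 8 = 1080
1080 → 1³ + 0³ + 8³ + 0³ = 1 + 0 + 512 + 0 = 513
513 → 5³ + 1³ + 3³ = 125 + 1 + 27 = 153
153 → 1³ + 5³ + 3³ = 1 + 125 + 27 = 153  — 153 repeats.
That took 7 steps.

7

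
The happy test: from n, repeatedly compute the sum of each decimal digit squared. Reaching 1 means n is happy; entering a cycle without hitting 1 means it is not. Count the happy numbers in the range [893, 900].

893: 893 → 154 → 42 → 20 → 4 → 16 → 37 → 58 → 89 → 145 → 42  — not happy
894: 894 → 161 → 38 → 73 → 58 → 89 → 145 → 42 → 20 → 4 → 16 → 37 → 58  — not happy
895: 895 → 170 → 50 → 25 → 29 → 85 → 89 → 145 → 42 → 20 → 4 → 16 → 37 → 58 → 89  — not happy
896: 896 → 181 → 66 → 72 → 53 → 34 → 25 → 29 → 85 → 89 → 145 → 42 → 20 → 4 → 16 → 37 → 58 → 89  — not happy
897: 897 → 194 → 98 → 145 → 42 → 20 → 4 → 16 → 37 → 58 → 89 → 145  — not happy
898: 898 → 209 → 85 → 89 → 145 → 42 → 20 → 4 → 16 → 37 → 58 → 89  — not happy
899: 899 → 226 → 44 → 32 → 13 → 10 → 1  — happy
900: 900 → 81 → 65 → 61 → 37 → 58 → 89 → 145 → 42 → 20 → 4 → 16 → 37  — not happy
happy: 899

1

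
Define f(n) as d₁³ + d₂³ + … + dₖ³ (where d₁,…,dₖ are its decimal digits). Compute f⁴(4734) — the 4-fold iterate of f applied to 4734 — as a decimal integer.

4734 → 4³ + 7³ + 3³ + 4³ = 498
498 → 4³ + 9³ + 8³ = 1305
1305 → 1³ + 3³ + 0³ + 5³ = 153
153 → 1³ + 5³ + 3³ = 153

153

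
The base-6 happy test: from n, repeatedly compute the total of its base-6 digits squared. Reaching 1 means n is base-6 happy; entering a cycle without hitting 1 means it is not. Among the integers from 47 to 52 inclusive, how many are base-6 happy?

47: 47 → 27 → 25 → 17 → 29 → 41 → 26 → 20 → 13 → 5 → 25  — not base-6 happy
48: 48 → 5 → 25 → 17 → 29 → 41 → 26 → 20 → 13 → 5  — not base-6 happy
49: 49 → 6 → 1  — base-6 happy
50: 50 → 9 → 10 → 17 → 29 → 41 → 26 → 20 → 13 → 5 → 25 → 17  — not base-6 happy
51: 51 → 14 → 8 → 5 → 25 → 17 → 29 → 41 → 26 → 20 → 13 → 5  — not base-6 happy
52: 52 → 21 → 18 → 9 → 10 → 17 → 29 → 41 → 26 → 20 → 13 → 5 → 25 → 17  — not base-6 happy
base-6 happy: 49

1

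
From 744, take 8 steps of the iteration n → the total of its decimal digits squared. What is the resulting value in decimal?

42

744 → 7² + 4² + 4² = 49 + 16 + 16 = 81
81 → 8² + 1² = 64 + 1 = 65
65 → 6² + 5² = 36 + 25 = 61
61 → 6² + 1² = 36 + 1 = 37
37 → 3² + 7² = 9 + 49 = 58
58 → 5² + 8² = 25 + 64 = 89
89 → 8² + 9² = 64 + 81 = 145
145 → 1² + 4² + 5² = 1 + 16 + 25 = 42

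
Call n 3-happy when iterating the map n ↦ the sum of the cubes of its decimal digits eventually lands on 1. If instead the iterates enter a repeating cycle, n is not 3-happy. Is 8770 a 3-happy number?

3-happy

8770 → 8³ + 7³ + 7³ + 0³ = 512 + 343 + 343 + 0 = 1198
1198 → 1³ + 1³ + 9³ + 8³ = 1 + 1 + 729 + 512 = 1243
1243 → 1³ + 2³ + 4³ + 3³ = 1 + 8 + 64 + 27 = 100
100 → 1³ + 0³ + 0³ = 1 + 0 + 0 = 1  — reached 1.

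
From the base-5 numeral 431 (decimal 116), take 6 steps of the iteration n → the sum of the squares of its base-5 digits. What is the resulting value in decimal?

116 = (4,3,1)_5 → 26
26 = (1,0,1)_5 → 2
2 = (2)_5 → 4
4 = (4)_5 → 16
16 = (3,1)_5 → 10
10 = (2,0)_5 → 4

4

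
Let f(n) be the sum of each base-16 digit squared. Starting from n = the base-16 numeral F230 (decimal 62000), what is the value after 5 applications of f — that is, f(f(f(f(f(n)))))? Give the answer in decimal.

17

62000 = (15,2,3,0)_16 → 15² + 2² + 3² + 0² = 238
238 = (14,14)_16 → 14² + 14² = 392
392 = (1,8,8)_16 → 1² + 8² + 8² = 129
129 = (8,1)_16 → 8² + 1² = 65
65 = (4,1)_16 → 4² + 1² = 17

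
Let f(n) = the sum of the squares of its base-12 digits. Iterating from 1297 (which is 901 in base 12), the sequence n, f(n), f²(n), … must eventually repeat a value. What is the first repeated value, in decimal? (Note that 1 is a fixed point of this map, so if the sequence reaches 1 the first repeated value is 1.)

5

1297 = (9,0,1)_12 → 9² + 0² + 1² = 82
82 = (6,10)_12 → 6² + 10² = 136
136 = (11,4)_12 → 11² + 4² = 137
137 = (11,5)_12 → 11² + 5² = 146
146 = (1,0,2)_12 → 1² + 0² + 2² = 5
5 = (5)_12 → 5² = 25
25 = (2,1)_12 → 2² + 1² = 5  — 5 already appeared earlier.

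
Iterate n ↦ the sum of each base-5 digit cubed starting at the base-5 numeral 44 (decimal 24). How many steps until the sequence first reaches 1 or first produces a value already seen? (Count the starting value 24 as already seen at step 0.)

24 = (4,4)_5 → 4³ + 4³ = 64 + 64 = 128
128 = (1,0,0,3)_5 → 1³ + 0³ + 0³ + 3³ = 1 + 0 + 0 + 27 = 28
28 = (1,0,3)_5 → 1³ + 0³ + 3³ = 1 + 0 + 27 = 28  — 28 repeats.
That took 3 steps.

3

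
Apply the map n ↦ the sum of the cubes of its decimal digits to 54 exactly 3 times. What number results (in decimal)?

81

54 → 189
189 → 1242
1242 → 81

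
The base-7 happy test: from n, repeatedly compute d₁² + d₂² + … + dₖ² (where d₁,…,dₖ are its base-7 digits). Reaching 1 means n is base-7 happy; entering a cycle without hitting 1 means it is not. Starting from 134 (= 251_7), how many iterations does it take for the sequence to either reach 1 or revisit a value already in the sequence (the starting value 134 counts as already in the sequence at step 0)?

134 = (2,5,1)_7 → 2² + 5² + 1² = 4 + 25 + 1 = 30
30 = (4,2)_7 → 4² + 2² = 16 + 4 = 20
20 = (2,6)_7 → 2² + 6² = 4 + 36 = 40
40 = (5,5)_7 → 5² + 5² = 25 + 25 = 50
50 = (1,0,1)_7 → 1² + 0² + 1² = 1 + 0 + 1 = 2
2 = (2)_7 → 2² = 4
4 = (4)_7 → 4² = 16
16 = (2,2)_7 → 2² + 2² = 4 + 4 = 8
8 = (1,1)_7 → 1² + 1² = 1 + 1 = 2  — 2 repeats.
That took 9 steps.

9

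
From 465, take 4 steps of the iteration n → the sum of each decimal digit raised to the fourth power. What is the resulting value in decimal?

6819

465 → 4⁴ + 6⁴ + 5⁴ = 256 + 1296 + 625 = 2177
2177 → 2⁴ + 1⁴ + 7⁴ + 7⁴ = 16 + 1 + 2401 + 2401 = 4819
4819 → 4⁴ + 8⁴ + 1⁴ + 9⁴ = 256 + 4096 + 1 + 6561 = 10914
10914 → 1⁴ + 0⁴ + 9⁴ + 1⁴ + 4⁴ = 1 + 0 + 6561 + 1 + 256 = 6819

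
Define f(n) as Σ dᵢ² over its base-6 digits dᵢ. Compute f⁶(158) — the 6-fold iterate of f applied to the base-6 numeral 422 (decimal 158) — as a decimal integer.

158 = (4,2,2)_6 → 4² + 2² + 2² = 16 + 4 + 4 = 24
24 = (4,0)_6 → 4² + 0² = 16 + 0 = 16
16 = (2,4)_6 → 2² + 4² = 4 + 16 = 20
20 = (3,2)_6 → 3² + 2² = 9 + 4 = 13
13 = (2,1)_6 → 2² + 1² = 4 + 1 = 5
5 = (5)_6 → 5² = 25

25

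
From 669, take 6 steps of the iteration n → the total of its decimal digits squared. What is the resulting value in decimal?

669 → 6² + 6² + 9² = 36 + 36 + 81 = 153
153 → 1² + 5² + 3² = 1 + 25 + 9 = 35
35 → 3² + 5² = 9 + 25 = 34
34 → 3² + 4² = 9 + 16 = 25
25 → 2² + 5² = 4 + 25 = 29
29 → 2² + 9² = 4 + 81 = 85

85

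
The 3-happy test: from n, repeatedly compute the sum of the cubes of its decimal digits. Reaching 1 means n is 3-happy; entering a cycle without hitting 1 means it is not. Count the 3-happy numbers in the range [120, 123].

120: 120 → 9 → 729 → 1080 → 513 → 153 → 153  — not 3-happy
121: 121 → 10 → 1  — 3-happy
122: 122 → 17 → 344 → 155 → 251 → 134 → 92 → 737 → 713 → 371 → 371  — not 3-happy
123: 123 → 36 → 243 → 99 → 1458 → 702 → 351 → 153 → 153  — not 3-happy
3-happy: 121

1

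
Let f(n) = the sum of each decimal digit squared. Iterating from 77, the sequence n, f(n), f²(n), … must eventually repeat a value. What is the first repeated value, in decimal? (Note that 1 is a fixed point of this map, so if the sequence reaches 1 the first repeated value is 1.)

145

77 → 7² + 7² = 98
98 → 9² + 8² = 145
145 → 1² + 4² + 5² = 42
42 → 4² + 2² = 20
20 → 2² + 0² = 4
4 → 4² = 16
16 → 1² + 6² = 37
37 → 3² + 7² = 58
58 → 5² + 8² = 89
89 → 8² + 9² = 145  — 145 already appeared earlier.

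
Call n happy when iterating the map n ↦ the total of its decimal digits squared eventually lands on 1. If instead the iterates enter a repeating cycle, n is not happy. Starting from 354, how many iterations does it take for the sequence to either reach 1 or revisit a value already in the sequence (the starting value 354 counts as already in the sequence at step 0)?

354 → 3² + 5² + 4² = 50
50 → 5² + 0² = 25
25 → 2² + 5² = 29
29 → 2² + 9² = 85
85 → 8² + 5² = 89
89 → 8² + 9² = 145
145 → 1² + 4² + 5² = 42
42 → 4² + 2² = 20
20 → 2² + 0² = 4
4 → 4² = 16
16 → 1² + 6² = 37
37 → 3² + 7² = 58
58 → 5² + 8² = 89  — 89 repeats.
That took 13 steps.

13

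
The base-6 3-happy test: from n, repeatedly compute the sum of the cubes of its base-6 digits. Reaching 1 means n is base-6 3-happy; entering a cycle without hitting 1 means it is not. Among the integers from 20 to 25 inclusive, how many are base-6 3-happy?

2

20: 20 → 35 → 250 → 190 → 190  — not base-6 3-happy
21: 21 → 54 → 28 → 128 → 62 → 73 → 9 → 28  — not base-6 3-happy
22: 22 → 91 → 36 → 1  — base-6 3-happy
23: 23 → 152 → 73 → 9 → 28 → 128 → 62 → 73  — not base-6 3-happy
24: 24 → 64 → 129 → 81 → 36 → 1  — base-6 3-happy
25: 25 → 65 → 190 → 190  — not base-6 3-happy
base-6 3-happy: 22, 24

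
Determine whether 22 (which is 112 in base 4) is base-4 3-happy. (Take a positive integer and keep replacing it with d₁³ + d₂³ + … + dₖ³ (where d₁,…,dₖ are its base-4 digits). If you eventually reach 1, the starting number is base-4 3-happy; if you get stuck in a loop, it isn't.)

22 = (1,1,2)_4 → 10
10 = (2,2)_4 → 16
16 = (1,0,0)_4 → 1  — reached 1.

base-4 3-happy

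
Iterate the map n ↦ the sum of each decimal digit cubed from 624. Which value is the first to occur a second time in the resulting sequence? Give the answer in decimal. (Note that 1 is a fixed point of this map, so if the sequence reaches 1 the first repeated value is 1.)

153

624 → 288
288 → 1032
1032 → 36
36 → 243
243 → 99
99 → 1458
1458 → 702
702 → 351
351 → 153
153 → 153  — 153 already appeared earlier.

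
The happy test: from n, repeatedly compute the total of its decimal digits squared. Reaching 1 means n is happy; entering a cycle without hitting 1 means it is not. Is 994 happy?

994 → 178
178 → 114
114 → 18
18 → 65
65 → 61
61 → 37
37 → 58
58 → 89
89 → 145
145 → 42
42 → 20
20 → 4
4 → 16
16 → 37  — 37 already seen; the sequence cycles without reaching 1.

not happy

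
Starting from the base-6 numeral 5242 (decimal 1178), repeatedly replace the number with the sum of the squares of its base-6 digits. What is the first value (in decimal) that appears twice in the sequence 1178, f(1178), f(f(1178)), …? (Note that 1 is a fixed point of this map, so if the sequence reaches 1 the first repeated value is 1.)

1178 = (5,2,4,2)_6 → 5² + 2² + 4² + 2² = 49
49 = (1,2,1)_6 → 1² + 2² + 1² = 6
6 = (1,0)_6 → 1² + 0² = 1  — reached the fixed point 1.
1 → 1, so 1 is the first repeated value.

1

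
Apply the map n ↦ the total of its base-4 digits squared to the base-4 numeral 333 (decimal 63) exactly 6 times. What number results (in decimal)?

63 = (3,3,3)_4 → 3² + 3² + 3² = 27
27 = (1,2,3)_4 → 1² + 2² + 3² = 14
14 = (3,2)_4 → 3² + 2² = 13
13 = (3,1)_4 → 3² + 1² = 10
10 = (2,2)_4 → 2² + 2² = 8
8 = (2,0)_4 → 2² + 0² = 4

4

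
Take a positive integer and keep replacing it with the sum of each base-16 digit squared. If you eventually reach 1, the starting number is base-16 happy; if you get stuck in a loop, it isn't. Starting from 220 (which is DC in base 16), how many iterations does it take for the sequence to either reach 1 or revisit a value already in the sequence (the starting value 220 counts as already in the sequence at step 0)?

220 = (13,12)_16 → 13² + 12² = 169 + 144 = 313
313 = (1,3,9)_16 → 1² + 3² + 9² = 1 + 9 + 81 = 91
91 = (5,11)_16 → 5² + 11² = 25 + 121 = 146
146 = (9,2)_16 → 9² + 2² = 81 + 4 = 85
85 = (5,5)_16 → 5² + 5² = 25 + 25 = 50
50 = (3,2)_16 → 3² + 2² = 9 + 4 = 13
13 = (13)_16 → 13² = 169
169 = (10,9)_16 → 10² + 9² = 100 + 81 = 181
181 = (11,5)_16 → 11² + 5² = 121 + 25 = 146  — 146 repeats.
That took 9 steps.

9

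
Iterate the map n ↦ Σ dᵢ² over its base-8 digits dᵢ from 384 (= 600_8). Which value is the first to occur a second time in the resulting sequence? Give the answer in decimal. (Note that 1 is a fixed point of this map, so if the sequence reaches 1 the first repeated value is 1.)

16

384 = (6,0,0)_8 → 6² + 0² + 0² = 36 + 0 + 0 = 36
36 = (4,4)_8 → 4² + 4² = 16 + 16 = 32
32 = (4,0)_8 → 4² + 0² = 16 + 0 = 16
16 = (2,0)_8 → 2² + 0² = 4 + 0 = 4
4 = (4)_8 → 4² = 16  — 16 already appeared earlier.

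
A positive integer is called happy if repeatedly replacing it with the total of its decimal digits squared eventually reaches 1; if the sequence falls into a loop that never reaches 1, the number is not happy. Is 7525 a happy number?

7525 → 7² + 5² + 2² + 5² = 103
103 → 1² + 0² + 3² = 10
10 → 1² + 0² = 1  — reached 1.

happy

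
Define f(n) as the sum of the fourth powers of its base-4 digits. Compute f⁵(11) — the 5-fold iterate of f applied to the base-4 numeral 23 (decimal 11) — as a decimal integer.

11 = (2,3)_4 → 97
97 = (1,2,0,1)_4 → 18
18 = (1,0,2)_4 → 17
17 = (1,0,1)_4 → 2
2 = (2)_4 → 16

16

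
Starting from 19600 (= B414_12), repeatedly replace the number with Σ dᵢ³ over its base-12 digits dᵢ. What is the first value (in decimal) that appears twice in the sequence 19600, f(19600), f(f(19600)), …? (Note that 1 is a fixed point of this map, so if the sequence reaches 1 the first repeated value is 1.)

19600 = (11,4,1,4)_12 → 11³ + 4³ + 1³ + 4³ = 1460
1460 = (10,1,8)_12 → 10³ + 1³ + 8³ = 1513
1513 = (10,6,1)_12 → 10³ + 6³ + 1³ = 1217
1217 = (8,5,5)_12 → 8³ + 5³ + 5³ = 762
762 = (5,3,6)_12 → 5³ + 3³ + 6³ = 368
368 = (2,6,8)_12 → 2³ + 6³ + 8³ = 736
736 = (5,1,4)_12 → 5³ + 1³ + 4³ = 190
190 = (1,3,10)_12 → 1³ + 3³ + 10³ = 1028
1028 = (7,1,8)_12 → 7³ + 1³ + 8³ = 856
856 = (5,11,4)_12 → 5³ + 11³ + 4³ = 1520
1520 = (10,6,8)_12 → 10³ + 6³ + 8³ = 1728
1728 = (1,0,0,0)_12 → 1³ + 0³ + 0³ + 0³ = 1  — reached the fixed point 1.
1 → 1, so 1 is the first repeated value.

1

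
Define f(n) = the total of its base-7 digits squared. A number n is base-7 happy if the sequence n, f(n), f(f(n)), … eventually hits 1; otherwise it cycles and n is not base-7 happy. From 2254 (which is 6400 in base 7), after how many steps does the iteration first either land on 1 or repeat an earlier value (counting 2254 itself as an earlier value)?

2254 = (6,4,0,0)_7 → 6² + 4² + 0² + 0² = 36 + 16 + 0 + 0 = 52
52 = (1,0,3)_7 → 1² + 0² + 3² = 1 + 0 + 9 = 10
10 = (1,3)_7 → 1² + 3² = 1 + 9 = 10  — 10 repeats.
That took 3 steps.

3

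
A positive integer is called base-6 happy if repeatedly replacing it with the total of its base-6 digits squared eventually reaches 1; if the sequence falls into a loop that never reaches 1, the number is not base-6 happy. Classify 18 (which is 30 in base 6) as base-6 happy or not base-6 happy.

18 = (3,0)_6 → 3² + 0² = 9 + 0 = 9
9 = (1,3)_6 → 1² + 3² = 1 + 9 = 10
10 = (1,4)_6 → 1² + 4² = 1 + 16 = 17
17 = (2,5)_6 → 2² + 5² = 4 + 25 = 29
29 = (4,5)_6 → 4² + 5² = 16 + 25 = 41
41 = (1,0,5)_6 → 1² + 0² + 5² = 1 + 0 + 25 = 26
26 = (4,2)_6 → 4² + 2² = 16 + 4 = 20
20 = (3,2)_6 → 3² + 2² = 9 + 4 = 13
13 = (2,1)_6 → 2² + 1² = 4 + 1 = 5
5 = (5)_6 → 5² = 25
25 = (4,1)_6 → 4² + 1² = 16 + 1 = 17  — 17 already seen; the sequence cycles without reaching 1.

not base-6 happy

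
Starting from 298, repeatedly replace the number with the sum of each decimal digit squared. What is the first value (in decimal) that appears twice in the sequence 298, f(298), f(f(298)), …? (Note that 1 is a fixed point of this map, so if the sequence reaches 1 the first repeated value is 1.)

298 → 2² + 9² + 8² = 149
149 → 1² + 4² + 9² = 98
98 → 9² + 8² = 145
145 → 1² + 4² + 5² = 42
42 → 4² + 2² = 20
20 → 2² + 0² = 4
4 → 4² = 16
16 → 1² + 6² = 37
37 → 3² + 7² = 58
58 → 5² + 8² = 89
89 → 8² + 9² = 145  — 145 already appeared earlier.

145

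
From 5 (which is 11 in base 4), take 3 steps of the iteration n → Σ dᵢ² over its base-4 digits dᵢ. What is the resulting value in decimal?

5 = (1,1)_4 → 1² + 1² = 1 + 1 = 2
2 = (2)_4 → 2² = 4
4 = (1,0)_4 → 1² + 0² = 1 + 0 = 1

1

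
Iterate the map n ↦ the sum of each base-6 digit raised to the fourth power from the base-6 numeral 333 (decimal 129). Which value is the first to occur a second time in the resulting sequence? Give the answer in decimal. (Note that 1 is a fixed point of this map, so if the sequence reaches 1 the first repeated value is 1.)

338

129 = (3,3,3)_6 → 243
243 = (1,0,4,3)_6 → 338
338 = (1,3,2,2)_6 → 114
114 = (3,1,0)_6 → 82
82 = (2,1,4)_6 → 273
273 = (1,1,3,3)_6 → 164
164 = (4,3,2)_6 → 353
353 = (1,3,4,5)_6 → 963
963 = (4,2,4,3)_6 → 609
609 = (2,4,5,3)_6 → 978
978 = (4,3,1,0)_6 → 338  — 338 already appeared earlier.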